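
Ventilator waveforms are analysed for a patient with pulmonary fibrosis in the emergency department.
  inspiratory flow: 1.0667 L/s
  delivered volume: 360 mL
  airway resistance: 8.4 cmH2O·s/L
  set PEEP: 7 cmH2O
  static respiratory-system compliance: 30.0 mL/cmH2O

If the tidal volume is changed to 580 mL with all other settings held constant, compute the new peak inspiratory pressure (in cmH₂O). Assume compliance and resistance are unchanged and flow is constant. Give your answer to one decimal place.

PIP = Vt/C + R·V̇ + PEEP (constant-flow equation of motion).
Only the elastic term changes: ΔPIP = ΔVt / C = (580 − 360) / 30.0 = 7.333 cmH2O.
Original PIP = 360/30.0 + 8.4×1.0667 + 7 = 27.96 cmH2O; new PIP = 27.96 + (7.333) = 35.293 cmH2O.

35.3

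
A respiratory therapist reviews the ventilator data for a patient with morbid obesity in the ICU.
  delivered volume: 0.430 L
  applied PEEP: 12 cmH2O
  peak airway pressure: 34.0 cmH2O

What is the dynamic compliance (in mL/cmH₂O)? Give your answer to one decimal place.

Dynamic compliance = Vt / (PIP − PEEP) = 430 / (34.0 − 12) = 430 / 22.0 = 19.545 mL/cmH2O.

19.5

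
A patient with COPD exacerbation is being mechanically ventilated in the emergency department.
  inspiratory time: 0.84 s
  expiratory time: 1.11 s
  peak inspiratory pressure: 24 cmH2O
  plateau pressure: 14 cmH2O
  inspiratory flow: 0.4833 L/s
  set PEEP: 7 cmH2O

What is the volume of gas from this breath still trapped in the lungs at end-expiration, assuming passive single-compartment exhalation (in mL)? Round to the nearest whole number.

Vt = flow × Ti = 0.4833 L/s × 0.84 s × 1000 mL/L = 405.97 mL.
R = (PIP − Pplat)/V̇ = (24 − 14) / 0.4833 = 10.0/0.4833 = 20.691 cmH2O·s/L.
C = Vt/(Pplat − PEEP) = 405.97 / (14 − 7) = 405.97/7.0 = 57.996 mL/cmH2O.
τ = R × C = 20.691 × 0.058 L/cmH2O = 1.2 s.
Fraction remaining = e^(−Te/τ) = e^(−1.11/1.2) = 0.3965.
Trapped volume = 405.97 × 0.3965 = 160.97 mL.

161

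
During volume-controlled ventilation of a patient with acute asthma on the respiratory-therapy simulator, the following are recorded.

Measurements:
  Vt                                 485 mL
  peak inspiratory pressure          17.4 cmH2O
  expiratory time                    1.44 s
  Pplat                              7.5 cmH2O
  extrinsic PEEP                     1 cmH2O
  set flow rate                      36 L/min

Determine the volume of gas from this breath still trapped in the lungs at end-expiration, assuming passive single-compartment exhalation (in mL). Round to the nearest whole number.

Flow: 36 L/min ÷ 60 = 0.6 L/s.
R = (PIP − Pplat)/V̇ = (17.4 − 7.5) / 0.6 = 9.9/0.6 = 16.5 cmH2O·s/L.
C = Vt/(Pplat − PEEP) = 485.0 / (7.5 − 1) = 485.0/6.5 = 74.615 mL/cmH2O.
τ = R × C = 16.5 × 0.07462 L/cmH2O = 1.231 s.
Fraction remaining = e^(−Te/τ) = e^(−1.44/1.231) = 0.3104.
Trapped volume = 485.0 × 0.3104 = 150.54 mL.

151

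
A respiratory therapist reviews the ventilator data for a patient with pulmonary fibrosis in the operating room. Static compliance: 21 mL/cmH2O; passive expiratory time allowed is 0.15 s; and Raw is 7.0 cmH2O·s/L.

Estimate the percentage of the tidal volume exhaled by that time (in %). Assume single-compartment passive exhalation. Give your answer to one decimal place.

64.0

τ = R × C = 7.0 × 21 mL/cmH2O = 7.0 × 0.021 L/cmH2O = 0.147 s.
Passive exhalation: V(t)/V₀ = e^(−t/τ) = e^(−0.15/0.147) = 0.3604.
Fraction exhaled = 1 − 0.3604 = 0.6396 → 63.96%.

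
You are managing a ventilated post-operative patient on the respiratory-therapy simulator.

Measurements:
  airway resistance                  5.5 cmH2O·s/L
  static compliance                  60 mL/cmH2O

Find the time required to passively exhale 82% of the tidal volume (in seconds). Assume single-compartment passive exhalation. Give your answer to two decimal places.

τ = R × C = 5.5 × 60 mL/cmH2O = 5.5 × 0.060 L/cmH2O = 0.33 s.
Exhaled fraction f = 1 − e^(−t/τ) → t = −τ·ln(1 − f) = −0.33·ln(0.18) = 0.5659 s.

0.57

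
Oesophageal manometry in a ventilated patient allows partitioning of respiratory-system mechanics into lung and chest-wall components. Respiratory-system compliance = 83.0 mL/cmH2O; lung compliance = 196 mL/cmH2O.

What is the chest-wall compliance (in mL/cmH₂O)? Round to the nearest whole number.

1/Ccw = 1/Crs − 1/CL.
1/Ccw = 1/83.0 − 1/196 = 0.006946.
Ccw = 143.97 mL/cmH2O.

144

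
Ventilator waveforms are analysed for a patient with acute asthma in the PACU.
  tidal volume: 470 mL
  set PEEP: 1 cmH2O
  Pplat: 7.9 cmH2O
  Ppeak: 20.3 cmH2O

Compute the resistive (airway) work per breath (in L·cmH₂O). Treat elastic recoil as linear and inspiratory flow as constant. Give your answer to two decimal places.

With constant inspiratory flow the resistive pressure is constant at PIP − Pplat = 20.3 − 7.9 = 12.4 cmH2O, so resistive work = 12.4 × 0.470 = 5.828 L·cmH2O.

5.83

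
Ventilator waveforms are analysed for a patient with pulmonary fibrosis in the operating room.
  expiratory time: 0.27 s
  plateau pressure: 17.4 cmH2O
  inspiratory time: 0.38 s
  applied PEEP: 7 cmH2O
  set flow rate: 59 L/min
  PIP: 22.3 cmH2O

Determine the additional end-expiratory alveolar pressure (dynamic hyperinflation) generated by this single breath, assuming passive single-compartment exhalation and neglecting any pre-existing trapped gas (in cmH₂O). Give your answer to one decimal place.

Flow: 59 L/min ÷ 60 = 0.9833 L/s.
Vt = flow × Ti = 0.9833 L/s × 0.38 s × 1000 mL/L = 373.65 mL.
R = (PIP − Pplat)/V̇ = (22.3 − 17.4) / 0.9833 = 4.9/0.9833 = 4.983 cmH2O·s/L.
C = Vt/(Pplat − PEEP) = 373.65 / (17.4 − 7) = 373.65/10.4 = 35.928 mL/cmH2O.
τ = R × C = 4.983 × 0.03593 L/cmH2O = 0.179 s.
Fraction remaining = e^(−Te/τ) = e^(−0.27/0.179) = 0.2213; trapped volume = 373.65 × 0.2213 = 82.689 mL.
Additional alveolar pressure from trapping ≈ V_trapped / C = 82.689 / 35.928 = 2.302 cmH2O.

2.3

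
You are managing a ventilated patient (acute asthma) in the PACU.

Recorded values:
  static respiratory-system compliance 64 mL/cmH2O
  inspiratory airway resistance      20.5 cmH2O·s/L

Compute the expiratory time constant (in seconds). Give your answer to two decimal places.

1.31

τ = R × C = 20.5 × 64 mL/cmH2O = 20.5 × 0.064 L/cmH2O = 1.312 s.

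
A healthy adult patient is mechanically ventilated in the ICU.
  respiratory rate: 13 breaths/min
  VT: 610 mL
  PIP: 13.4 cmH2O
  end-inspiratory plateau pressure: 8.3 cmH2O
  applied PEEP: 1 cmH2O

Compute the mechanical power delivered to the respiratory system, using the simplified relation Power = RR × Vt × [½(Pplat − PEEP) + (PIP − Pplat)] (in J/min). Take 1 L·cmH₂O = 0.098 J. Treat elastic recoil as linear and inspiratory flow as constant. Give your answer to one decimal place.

Per-breath work = Vt × [½(Pplat−PEEP) + (PIP−Pplat)] = 0.610 × [0.5×7.3 + 5.1] = 0.610 × 8.75 = 5.338 L·cmH2O.
Power = 13 × 5.338 = 69.394 L·cmH2O/min.
× 0.098 J/(L·cmH2O) → 6.801 J/min.

6.8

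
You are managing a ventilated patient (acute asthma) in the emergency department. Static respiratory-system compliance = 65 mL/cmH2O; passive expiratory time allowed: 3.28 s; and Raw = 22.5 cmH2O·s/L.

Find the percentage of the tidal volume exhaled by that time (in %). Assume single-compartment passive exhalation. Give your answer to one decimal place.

τ = R × C = 22.5 × 65 mL/cmH2O = 22.5 × 0.065 L/cmH2O = 1.463 s.
Passive exhalation: V(t)/V₀ = e^(−t/τ) = e^(−3.28/1.463) = 0.1062.
Fraction exhaled = 1 − 0.1062 = 0.8938 → 89.38%.

89.4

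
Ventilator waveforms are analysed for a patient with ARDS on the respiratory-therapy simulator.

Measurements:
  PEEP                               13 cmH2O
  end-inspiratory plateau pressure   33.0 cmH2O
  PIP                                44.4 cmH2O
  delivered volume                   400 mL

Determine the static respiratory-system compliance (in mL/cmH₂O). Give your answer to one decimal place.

Cstat = Vt / (Pplat − PEEP) = 400 / (33.0 − 13) = 400 / 20.0 = 20.0 mL/cmH2O.

20.0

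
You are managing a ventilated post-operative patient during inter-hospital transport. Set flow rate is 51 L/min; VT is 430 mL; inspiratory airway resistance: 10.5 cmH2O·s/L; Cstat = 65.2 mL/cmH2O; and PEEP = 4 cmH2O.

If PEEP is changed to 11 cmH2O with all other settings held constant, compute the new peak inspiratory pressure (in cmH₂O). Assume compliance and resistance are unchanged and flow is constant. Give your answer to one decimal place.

Flow: 51 L/min ÷ 60 = 0.85 L/s.
PIP = Vt/C + R·V̇ + PEEP (constant-flow equation of motion).
Only the baseline term changes: ΔPIP = ΔPEEP = 11 − 4 = 7.0 cmH2O.
Original PIP = 430/65.2 + 10.5×0.85 + 4 = 19.52 cmH2O; new PIP = 19.52 + (7.0) = 26.52 cmH2O.

26.5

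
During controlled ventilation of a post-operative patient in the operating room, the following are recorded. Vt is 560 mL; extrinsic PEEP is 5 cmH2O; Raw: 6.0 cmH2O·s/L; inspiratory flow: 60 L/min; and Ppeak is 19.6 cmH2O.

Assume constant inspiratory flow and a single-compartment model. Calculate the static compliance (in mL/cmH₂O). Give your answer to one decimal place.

Flow: 60 L/min ÷ 60 = 1 L/s.
Equation of motion (constant flow): PIP = Vt/C + R·V̇ + PEEP.
Vt/C = PIP − R·V̇ − PEEP = 19.6 − 6.0×1 − 5 = 19.6 − 6.0 − 5 = 8.6 cmH2O.
C = Vt / 8.6 = 560 / 8.6 = 65.116 mL/cmH2O.

65.1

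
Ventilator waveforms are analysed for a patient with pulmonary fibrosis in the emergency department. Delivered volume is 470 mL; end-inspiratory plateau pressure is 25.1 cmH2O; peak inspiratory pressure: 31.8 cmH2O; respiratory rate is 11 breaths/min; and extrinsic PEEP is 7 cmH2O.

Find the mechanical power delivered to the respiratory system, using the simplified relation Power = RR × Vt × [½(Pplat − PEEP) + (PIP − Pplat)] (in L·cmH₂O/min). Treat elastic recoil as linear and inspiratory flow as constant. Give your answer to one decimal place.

81.4

Per-breath work = Vt × [½(Pplat−PEEP) + (PIP−Pplat)] = 0.470 × [0.5×18.1 + 6.7] = 0.470 × 15.75 = 7.403 L·cmH2O.
Power = 11 × 7.403 = 81.433 L·cmH2O/min.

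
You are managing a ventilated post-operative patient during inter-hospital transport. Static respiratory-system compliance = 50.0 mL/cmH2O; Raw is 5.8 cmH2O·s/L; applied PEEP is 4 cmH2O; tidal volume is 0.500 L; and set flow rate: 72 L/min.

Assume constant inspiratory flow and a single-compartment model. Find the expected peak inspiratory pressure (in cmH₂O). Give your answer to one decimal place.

21.0

Flow: 72 L/min ÷ 60 = 1.2 L/s.
Equation of motion (constant flow): PIP = Vt/C + R·V̇ + PEEP.
PIP = 500/50.0 + 5.8×1.2 + 4 = 10.0 + 6.96 + 4 = 20.96 cmH2O.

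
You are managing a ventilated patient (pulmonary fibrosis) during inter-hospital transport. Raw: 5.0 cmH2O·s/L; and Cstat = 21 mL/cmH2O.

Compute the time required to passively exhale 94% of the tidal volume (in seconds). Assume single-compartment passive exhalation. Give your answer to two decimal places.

0.30

τ = R × C = 5.0 × 21 mL/cmH2O = 5.0 × 0.021 L/cmH2O = 0.105 s.
Exhaled fraction f = 1 − e^(−t/τ) → t = −τ·ln(1 − f) = −0.105·ln(0.06) = 0.2954 s.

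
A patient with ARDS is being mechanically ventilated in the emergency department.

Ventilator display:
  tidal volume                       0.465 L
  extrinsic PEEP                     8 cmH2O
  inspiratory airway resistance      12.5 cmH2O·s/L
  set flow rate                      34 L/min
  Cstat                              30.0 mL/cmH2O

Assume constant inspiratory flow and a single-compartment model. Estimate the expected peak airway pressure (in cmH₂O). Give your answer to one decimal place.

30.6

Flow: 34 L/min ÷ 60 = 0.5667 L/s.
Equation of motion (constant flow): PIP = Vt/C + R·V̇ + PEEP.
PIP = 465/30.0 + 12.5×0.5667 + 8 = 15.5 + 7.084 + 8 = 30.584 cmH2O.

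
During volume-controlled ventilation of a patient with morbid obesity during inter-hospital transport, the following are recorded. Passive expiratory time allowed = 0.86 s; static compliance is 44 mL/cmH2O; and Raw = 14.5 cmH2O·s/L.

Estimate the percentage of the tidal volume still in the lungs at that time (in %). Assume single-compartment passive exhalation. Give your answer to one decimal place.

τ = R × C = 14.5 × 44 mL/cmH2O = 14.5 × 0.044 L/cmH2O = 0.638 s.
Passive exhalation: V(t)/V₀ = e^(−t/τ) = e^(−0.86/0.638) = 0.2598.
Fraction remaining = 0.2598 → 25.98%.

26.0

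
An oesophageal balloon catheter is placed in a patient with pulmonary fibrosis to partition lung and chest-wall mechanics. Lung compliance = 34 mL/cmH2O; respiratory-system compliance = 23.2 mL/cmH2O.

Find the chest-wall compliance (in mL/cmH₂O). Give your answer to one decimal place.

73.0

1/Ccw = 1/Crs − 1/CL.
1/Ccw = 1/23.2 − 1/34 = 0.01369.
Ccw = 73.046 mL/cmH2O.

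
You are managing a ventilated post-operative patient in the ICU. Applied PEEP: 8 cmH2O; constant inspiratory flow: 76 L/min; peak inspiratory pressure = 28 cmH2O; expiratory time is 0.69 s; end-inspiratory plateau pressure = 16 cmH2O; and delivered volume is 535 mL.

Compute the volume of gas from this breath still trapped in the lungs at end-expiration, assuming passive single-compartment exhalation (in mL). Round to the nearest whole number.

Flow: 76 L/min ÷ 60 = 1.2667 L/s.
R = (PIP − Pplat)/V̇ = (28 − 16) / 1.2667 = 12.0/1.2667 = 9.473 cmH2O·s/L.
C = Vt/(Pplat − PEEP) = 535.0 / (16 − 8) = 535.0/8.0 = 66.875 mL/cmH2O.
τ = R × C = 9.473 × 0.06688 L/cmH2O = 0.6336 s.
Fraction remaining = e^(−Te/τ) = e^(−0.69/0.6336) = 0.3365.
Trapped volume = 535.0 × 0.3365 = 180.03 mL.

180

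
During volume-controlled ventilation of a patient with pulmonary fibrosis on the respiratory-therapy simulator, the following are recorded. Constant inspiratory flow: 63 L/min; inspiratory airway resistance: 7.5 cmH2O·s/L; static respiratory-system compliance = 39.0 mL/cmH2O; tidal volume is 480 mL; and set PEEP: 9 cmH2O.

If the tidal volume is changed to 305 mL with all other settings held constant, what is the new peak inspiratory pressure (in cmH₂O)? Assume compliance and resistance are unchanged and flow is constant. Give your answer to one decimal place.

Flow: 63 L/min ÷ 60 = 1.05 L/s.
PIP = Vt/C + R·V̇ + PEEP (constant-flow equation of motion).
Only the elastic term changes: ΔPIP = ΔVt / C = (305 − 480) / 39.0 = -4.487 cmH2O.
Original PIP = 480/39.0 + 7.5×1.05 + 9 = 29.183 cmH2O; new PIP = 29.183 + (-4.487) = 24.696 cmH2O.

24.7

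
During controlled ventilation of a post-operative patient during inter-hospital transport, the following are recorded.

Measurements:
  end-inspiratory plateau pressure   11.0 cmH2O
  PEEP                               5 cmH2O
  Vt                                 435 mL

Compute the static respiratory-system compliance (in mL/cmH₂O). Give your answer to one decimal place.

Cstat = Vt / (Pplat − PEEP) = 435 / (11.0 − 5) = 435 / 6.0 = 72.5 mL/cmH2O.

72.5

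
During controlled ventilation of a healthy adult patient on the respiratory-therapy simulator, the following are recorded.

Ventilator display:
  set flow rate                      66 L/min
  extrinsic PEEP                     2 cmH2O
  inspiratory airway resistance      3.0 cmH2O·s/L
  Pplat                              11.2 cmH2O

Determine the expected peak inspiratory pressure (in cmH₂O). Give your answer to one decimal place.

14.5

Flow: 66 L/min ÷ 60 = 1.1 L/s.
PIP = Pplat + Raw × flow = 11.2 + 3.0 × 1.1 = 11.2 + 3.3 = 14.5 cmH2O.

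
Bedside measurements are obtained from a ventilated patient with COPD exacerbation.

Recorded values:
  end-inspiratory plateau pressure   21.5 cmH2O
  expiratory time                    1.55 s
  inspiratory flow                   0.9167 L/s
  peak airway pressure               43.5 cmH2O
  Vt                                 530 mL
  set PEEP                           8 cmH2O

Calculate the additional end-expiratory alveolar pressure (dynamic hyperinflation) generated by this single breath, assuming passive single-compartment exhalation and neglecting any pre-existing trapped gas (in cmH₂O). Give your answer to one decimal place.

2.6

R = (PIP − Pplat)/V̇ = (43.5 − 21.5) / 0.9167 = 22.0/0.9167 = 23.999 cmH2O·s/L.
C = Vt/(Pplat − PEEP) = 530.0 / (21.5 − 8) = 530.0/13.5 = 39.259 mL/cmH2O.
τ = R × C = 23.999 × 0.03926 L/cmH2O = 0.9422 s.
Fraction remaining = e^(−Te/τ) = e^(−1.55/0.9422) = 0.193; trapped volume = 530.0 × 0.193 = 102.29 mL.
Additional alveolar pressure from trapping ≈ V_trapped / C = 102.29 / 39.259 = 2.606 cmH2O.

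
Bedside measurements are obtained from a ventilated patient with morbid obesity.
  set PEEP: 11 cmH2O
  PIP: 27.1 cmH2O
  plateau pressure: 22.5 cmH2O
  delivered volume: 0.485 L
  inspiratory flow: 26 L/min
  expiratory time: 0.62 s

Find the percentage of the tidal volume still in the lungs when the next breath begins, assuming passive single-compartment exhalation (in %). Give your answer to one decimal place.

Flow: 26 L/min ÷ 60 = 0.4333 L/s.
R = (PIP − Pplat)/V̇ = (27.1 − 22.5) / 0.4333 = 4.6/0.4333 = 10.616 cmH2O·s/L.
C = Vt/(Pplat − PEEP) = 485.0 / (22.5 − 11) = 485.0/11.5 = 42.174 mL/cmH2O.
τ = R × C = 10.616 × 0.04217 L/cmH2O = 0.4477 s.
Fraction remaining at end-expiration = e^(−Te/τ) = e^(−0.62/0.4477) = 0.2504 → 25.04%.

25.0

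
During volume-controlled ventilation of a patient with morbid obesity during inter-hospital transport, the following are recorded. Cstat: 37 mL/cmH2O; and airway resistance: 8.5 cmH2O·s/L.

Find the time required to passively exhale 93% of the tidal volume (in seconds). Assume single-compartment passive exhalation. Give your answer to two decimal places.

0.84

τ = R × C = 8.5 × 37 mL/cmH2O = 8.5 × 0.037 L/cmH2O = 0.3145 s.
Exhaled fraction f = 1 − e^(−t/τ) → t = −τ·ln(1 − f) = −0.3145·ln(0.07) = 0.8363 s.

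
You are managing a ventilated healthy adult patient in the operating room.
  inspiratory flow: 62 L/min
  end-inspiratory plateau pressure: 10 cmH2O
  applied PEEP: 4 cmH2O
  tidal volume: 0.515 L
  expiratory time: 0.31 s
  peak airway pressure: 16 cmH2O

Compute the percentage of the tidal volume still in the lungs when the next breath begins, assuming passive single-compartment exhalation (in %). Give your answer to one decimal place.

53.7

Flow: 62 L/min ÷ 60 = 1.0333 L/s.
R = (PIP − Pplat)/V̇ = (16 − 10) / 1.0333 = 6.0/1.0333 = 5.807 cmH2O·s/L.
C = Vt/(Pplat − PEEP) = 515.0 / (10 − 4) = 515.0/6.0 = 85.833 mL/cmH2O.
τ = R × C = 5.807 × 0.08583 L/cmH2O = 0.4984 s.
Fraction remaining at end-expiration = e^(−Te/τ) = e^(−0.31/0.4984) = 0.5369 → 53.69%.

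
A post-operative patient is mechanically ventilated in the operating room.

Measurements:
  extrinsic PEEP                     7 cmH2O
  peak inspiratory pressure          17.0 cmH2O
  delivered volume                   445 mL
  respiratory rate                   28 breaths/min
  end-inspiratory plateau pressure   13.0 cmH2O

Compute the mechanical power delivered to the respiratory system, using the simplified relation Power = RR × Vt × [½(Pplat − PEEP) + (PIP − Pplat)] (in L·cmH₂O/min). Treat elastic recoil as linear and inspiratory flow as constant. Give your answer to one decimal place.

87.2

Per-breath work = Vt × [½(Pplat−PEEP) + (PIP−Pplat)] = 0.445 × [0.5×6.0 + 4.0] = 0.445 × 7.0 = 3.115 L·cmH2O.
Power = 28 × 3.115 = 87.22 L·cmH2O/min.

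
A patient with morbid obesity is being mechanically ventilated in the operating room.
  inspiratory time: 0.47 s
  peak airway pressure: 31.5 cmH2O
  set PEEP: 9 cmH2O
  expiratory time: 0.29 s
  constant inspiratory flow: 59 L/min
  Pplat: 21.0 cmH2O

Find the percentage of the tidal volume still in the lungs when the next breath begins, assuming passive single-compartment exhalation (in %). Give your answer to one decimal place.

49.4

Flow: 59 L/min ÷ 60 = 0.9833 L/s.
Vt = flow × Ti = 0.9833 L/s × 0.47 s × 1000 mL/L = 462.15 mL.
R = (PIP − Pplat)/V̇ = (31.5 − 21.0) / 0.9833 = 10.5/0.9833 = 10.678 cmH2O·s/L.
C = Vt/(Pplat − PEEP) = 462.15 / (21.0 − 9) = 462.15/12.0 = 38.513 mL/cmH2O.
τ = R × C = 10.678 × 0.03851 L/cmH2O = 0.4112 s.
Fraction remaining at end-expiration = e^(−Te/τ) = e^(−0.29/0.4112) = 0.494 → 49.4%.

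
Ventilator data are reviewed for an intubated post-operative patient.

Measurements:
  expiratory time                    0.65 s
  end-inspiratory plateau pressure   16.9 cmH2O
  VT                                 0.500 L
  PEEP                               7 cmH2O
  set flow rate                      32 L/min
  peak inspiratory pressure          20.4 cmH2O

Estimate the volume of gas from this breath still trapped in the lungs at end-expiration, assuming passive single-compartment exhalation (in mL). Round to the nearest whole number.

Flow: 32 L/min ÷ 60 = 0.5333 L/s.
R = (PIP − Pplat)/V̇ = (20.4 − 16.9) / 0.5333 = 3.5/0.5333 = 6.563 cmH2O·s/L.
C = Vt/(Pplat − PEEP) = 500.0 / (16.9 − 7) = 500.0/9.9 = 50.505 mL/cmH2O.
τ = R × C = 6.563 × 0.05051 L/cmH2O = 0.3315 s.
Fraction remaining = e^(−Te/τ) = e^(−0.65/0.3315) = 0.1407.
Trapped volume = 500.0 × 0.1407 = 70.35 mL.

70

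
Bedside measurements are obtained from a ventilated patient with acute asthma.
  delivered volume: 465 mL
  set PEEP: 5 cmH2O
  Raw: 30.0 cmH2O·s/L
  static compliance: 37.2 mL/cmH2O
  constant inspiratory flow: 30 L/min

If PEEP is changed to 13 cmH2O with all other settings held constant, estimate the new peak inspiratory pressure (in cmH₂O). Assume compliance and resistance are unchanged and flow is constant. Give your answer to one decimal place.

Flow: 30 L/min ÷ 60 = 0.5 L/s.
PIP = Vt/C + R·V̇ + PEEP (constant-flow equation of motion).
Only the baseline term changes: ΔPIP = ΔPEEP = 13 − 5 = 8.0 cmH2O.
Original PIP = 465/37.2 + 30.0×0.5 + 5 = 32.5 cmH2O; new PIP = 32.5 + (8.0) = 40.5 cmH2O.

40.5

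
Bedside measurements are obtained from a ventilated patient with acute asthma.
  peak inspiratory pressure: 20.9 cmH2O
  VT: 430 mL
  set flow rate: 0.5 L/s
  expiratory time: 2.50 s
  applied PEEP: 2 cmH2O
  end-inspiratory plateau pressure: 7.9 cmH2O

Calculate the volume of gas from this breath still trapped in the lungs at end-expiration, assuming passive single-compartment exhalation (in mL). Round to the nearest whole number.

R = (PIP − Pplat)/V̇ = (20.9 − 7.9) / 0.5 = 13.0/0.5 = 26.0 cmH2O·s/L.
C = Vt/(Pplat − PEEP) = 430.0 / (7.9 − 2) = 430.0/5.9 = 72.881 mL/cmH2O.
τ = R × C = 26.0 × 0.07288 L/cmH2O = 1.895 s.
Fraction remaining = e^(−Te/τ) = e^(−2.50/1.895) = 0.2673.
Trapped volume = 430.0 × 0.2673 = 114.94 mL.

115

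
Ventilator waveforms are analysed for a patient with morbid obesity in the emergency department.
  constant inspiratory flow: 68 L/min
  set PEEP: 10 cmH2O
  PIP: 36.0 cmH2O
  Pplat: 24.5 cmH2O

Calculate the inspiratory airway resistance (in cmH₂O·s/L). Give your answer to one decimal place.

Flow: 68 L/min ÷ 60 = 1.1333 L/s.
Raw = (PIP − Pplat) / flow = (36.0 − 24.5) / 1.1333 = 11.5 / 1.1333 = 10.147 cmH2O·s/L.

10.1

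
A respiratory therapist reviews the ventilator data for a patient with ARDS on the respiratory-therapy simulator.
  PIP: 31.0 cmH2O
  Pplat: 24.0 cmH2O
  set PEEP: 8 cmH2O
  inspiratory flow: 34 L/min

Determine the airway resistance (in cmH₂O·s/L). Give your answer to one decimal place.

Flow: 34 L/min ÷ 60 = 0.5667 L/s.
Raw = (PIP − Pplat) / flow = (31.0 − 24.0) / 0.5667 = 7.0 / 0.5667 = 12.352 cmH2O·s/L.

12.4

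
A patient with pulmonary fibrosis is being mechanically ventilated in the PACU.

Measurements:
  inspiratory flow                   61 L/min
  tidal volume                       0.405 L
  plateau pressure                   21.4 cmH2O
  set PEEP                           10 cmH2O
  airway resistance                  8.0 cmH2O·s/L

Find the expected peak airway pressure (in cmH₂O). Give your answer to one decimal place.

29.5

Flow: 61 L/min ÷ 60 = 1.0167 L/s.
PIP = Pplat + Raw × flow = 21.4 + 8.0 × 1.0167 = 21.4 + 8.134 = 29.534 cmH2O.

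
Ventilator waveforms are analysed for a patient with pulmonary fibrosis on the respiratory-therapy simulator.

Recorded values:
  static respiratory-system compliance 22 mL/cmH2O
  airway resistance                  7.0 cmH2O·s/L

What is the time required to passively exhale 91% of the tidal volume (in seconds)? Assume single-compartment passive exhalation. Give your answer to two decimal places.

0.37

τ = R × C = 7.0 × 22 mL/cmH2O = 7.0 × 0.022 L/cmH2O = 0.154 s.
Exhaled fraction f = 1 − e^(−t/τ) → t = −τ·ln(1 − f) = −0.154·ln(0.09) = 0.3708 s.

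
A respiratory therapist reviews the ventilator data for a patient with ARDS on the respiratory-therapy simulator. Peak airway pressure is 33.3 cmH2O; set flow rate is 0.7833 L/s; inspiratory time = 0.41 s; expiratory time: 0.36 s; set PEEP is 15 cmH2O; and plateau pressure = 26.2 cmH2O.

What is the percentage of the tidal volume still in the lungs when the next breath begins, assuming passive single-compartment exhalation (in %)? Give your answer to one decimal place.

25.0

Vt = flow × Ti = 0.7833 L/s × 0.41 s × 1000 mL/L = 321.15 mL.
R = (PIP − Pplat)/V̇ = (33.3 − 26.2) / 0.7833 = 7.1/0.7833 = 9.064 cmH2O·s/L.
C = Vt/(Pplat − PEEP) = 321.15 / (26.2 − 15) = 321.15/11.2 = 28.674 mL/cmH2O.
τ = R × C = 9.064 × 0.02867 L/cmH2O = 0.2599 s.
Fraction remaining at end-expiration = e^(−Te/τ) = e^(−0.36/0.2599) = 0.2503 → 25.03%.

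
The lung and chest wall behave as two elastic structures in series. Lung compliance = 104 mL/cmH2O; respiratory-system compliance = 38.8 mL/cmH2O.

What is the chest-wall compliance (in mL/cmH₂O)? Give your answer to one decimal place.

61.9

1/Ccw = 1/Crs − 1/CL.
1/Ccw = 1/38.8 − 1/104 = 0.01616.
Ccw = 61.881 mL/cmH2O.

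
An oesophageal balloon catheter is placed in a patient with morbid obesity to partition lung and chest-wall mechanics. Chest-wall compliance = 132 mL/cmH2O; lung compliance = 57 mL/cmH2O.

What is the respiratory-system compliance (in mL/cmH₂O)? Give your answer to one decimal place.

Lung and chest wall are elastances in series: 1/Crs = 1/CL + 1/Ccw.
1/Crs = 1/57 + 1/132 = 0.02512.
Crs = 39.809 mL/cmH2O.

39.8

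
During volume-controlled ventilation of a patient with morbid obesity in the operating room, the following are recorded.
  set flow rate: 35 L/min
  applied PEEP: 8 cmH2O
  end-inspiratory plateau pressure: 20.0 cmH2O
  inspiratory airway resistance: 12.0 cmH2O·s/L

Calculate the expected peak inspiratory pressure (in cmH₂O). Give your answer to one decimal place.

27.0

Flow: 35 L/min ÷ 60 = 0.5833 L/s.
PIP = Pplat + Raw × flow = 20.0 + 12.0 × 0.5833 = 20.0 + 7.0 = 27.0 cmH2O.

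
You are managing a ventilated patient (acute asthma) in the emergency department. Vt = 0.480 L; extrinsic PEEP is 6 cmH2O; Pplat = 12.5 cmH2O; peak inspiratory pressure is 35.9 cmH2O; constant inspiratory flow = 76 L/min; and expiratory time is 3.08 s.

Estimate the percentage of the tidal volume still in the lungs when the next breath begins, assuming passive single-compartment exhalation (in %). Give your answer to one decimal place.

Flow: 76 L/min ÷ 60 = 1.2667 L/s.
R = (PIP − Pplat)/V̇ = (35.9 − 12.5) / 1.2667 = 23.4/1.2667 = 18.473 cmH2O·s/L.
C = Vt/(Pplat − PEEP) = 480.0 / (12.5 − 6) = 480.0/6.5 = 73.846 mL/cmH2O.
τ = R × C = 18.473 × 0.07385 L/cmH2O = 1.364 s.
Fraction remaining at end-expiration = e^(−Te/τ) = e^(−3.08/1.364) = 0.1046 → 10.46%.

10.5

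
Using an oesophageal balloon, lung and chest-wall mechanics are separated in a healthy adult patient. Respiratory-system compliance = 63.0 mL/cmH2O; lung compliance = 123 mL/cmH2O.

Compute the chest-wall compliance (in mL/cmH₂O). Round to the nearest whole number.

129

1/Ccw = 1/Crs − 1/CL.
1/Ccw = 1/63.0 − 1/123 = 0.007743.
Ccw = 129.15 mL/cmH2O.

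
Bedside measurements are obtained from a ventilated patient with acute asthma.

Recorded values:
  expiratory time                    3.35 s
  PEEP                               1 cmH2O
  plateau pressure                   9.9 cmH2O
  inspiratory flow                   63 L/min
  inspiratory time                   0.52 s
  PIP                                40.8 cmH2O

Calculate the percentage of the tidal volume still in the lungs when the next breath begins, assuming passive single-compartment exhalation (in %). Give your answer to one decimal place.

Flow: 63 L/min ÷ 60 = 1.05 L/s.
Vt = flow × Ti = 1.05 L/s × 0.52 s × 1000 mL/L = 546.0 mL.
R = (PIP − Pplat)/V̇ = (40.8 − 9.9) / 1.05 = 30.9/1.05 = 29.429 cmH2O·s/L.
C = Vt/(Pplat − PEEP) = 546.0 / (9.9 − 1) = 546.0/8.9 = 61.348 mL/cmH2O.
τ = R × C = 29.429 × 0.06135 L/cmH2O = 1.805 s.
Fraction remaining at end-expiration = e^(−Te/τ) = e^(−3.35/1.805) = 0.1563 → 15.63%.

15.6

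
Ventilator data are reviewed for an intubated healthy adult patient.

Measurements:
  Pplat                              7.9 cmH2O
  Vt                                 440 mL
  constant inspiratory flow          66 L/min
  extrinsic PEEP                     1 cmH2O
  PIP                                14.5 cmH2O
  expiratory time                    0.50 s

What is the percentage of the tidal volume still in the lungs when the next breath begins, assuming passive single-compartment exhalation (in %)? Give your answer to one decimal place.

Flow: 66 L/min ÷ 60 = 1.1 L/s.
R = (PIP − Pplat)/V̇ = (14.5 − 7.9) / 1.1 = 6.6/1.1 = 6.0 cmH2O·s/L.
C = Vt/(Pplat − PEEP) = 440.0 / (7.9 − 1) = 440.0/6.9 = 63.768 mL/cmH2O.
τ = R × C = 6.0 × 0.06377 L/cmH2O = 0.3826 s.
Fraction remaining at end-expiration = e^(−Te/τ) = e^(−0.50/0.3826) = 0.2707 → 27.07%.

27.1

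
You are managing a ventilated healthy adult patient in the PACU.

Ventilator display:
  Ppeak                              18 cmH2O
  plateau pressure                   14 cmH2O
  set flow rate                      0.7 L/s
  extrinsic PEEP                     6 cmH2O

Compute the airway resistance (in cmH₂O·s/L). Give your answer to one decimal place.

5.7

Raw = (PIP − Pplat) / flow = (18 − 14) / 0.7 = 4.0 / 0.7 = 5.714 cmH2O·s/L.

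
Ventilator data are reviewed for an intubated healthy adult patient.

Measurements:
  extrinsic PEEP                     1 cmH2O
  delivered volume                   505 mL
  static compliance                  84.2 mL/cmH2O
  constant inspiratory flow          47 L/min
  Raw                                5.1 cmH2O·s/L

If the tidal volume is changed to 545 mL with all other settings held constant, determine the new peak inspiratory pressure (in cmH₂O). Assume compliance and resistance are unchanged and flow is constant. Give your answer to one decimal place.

11.5

Flow: 47 L/min ÷ 60 = 0.7833 L/s.
PIP = Vt/C + R·V̇ + PEEP (constant-flow equation of motion).
Only the elastic term changes: ΔPIP = ΔVt / C = (545 − 505) / 84.2 = 0.4751 cmH2O.
Original PIP = 505/84.2 + 5.1×0.7833 + 1 = 10.992 cmH2O; new PIP = 10.992 + (0.4751) = 11.467 cmH2O.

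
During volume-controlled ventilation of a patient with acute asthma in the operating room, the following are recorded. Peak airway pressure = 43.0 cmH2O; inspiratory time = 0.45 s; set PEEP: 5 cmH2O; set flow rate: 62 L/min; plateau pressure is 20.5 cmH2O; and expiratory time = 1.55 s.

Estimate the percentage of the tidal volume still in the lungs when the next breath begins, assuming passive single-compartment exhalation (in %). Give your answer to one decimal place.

Flow: 62 L/min ÷ 60 = 1.0333 L/s.
Vt = flow × Ti = 1.0333 L/s × 0.45 s × 1000 mL/L = 464.99 mL.
R = (PIP − Pplat)/V̇ = (43.0 − 20.5) / 1.0333 = 22.5/1.0333 = 21.775 cmH2O·s/L.
C = Vt/(Pplat − PEEP) = 464.99 / (20.5 − 5) = 464.99/15.5 = 29.999 mL/cmH2O.
τ = R × C = 21.775 × 0.03 L/cmH2O = 0.6533 s.
Fraction remaining at end-expiration = e^(−Te/τ) = e^(−1.55/0.6533) = 0.09324 → 9.324%.

9.3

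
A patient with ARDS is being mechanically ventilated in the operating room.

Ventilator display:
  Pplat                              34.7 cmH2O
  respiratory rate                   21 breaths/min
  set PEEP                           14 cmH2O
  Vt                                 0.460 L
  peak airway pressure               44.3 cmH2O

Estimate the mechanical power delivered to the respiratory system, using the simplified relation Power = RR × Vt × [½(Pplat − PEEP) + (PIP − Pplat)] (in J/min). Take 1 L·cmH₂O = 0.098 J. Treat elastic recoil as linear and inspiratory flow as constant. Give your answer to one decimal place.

18.9

Per-breath work = Vt × [½(Pplat−PEEP) + (PIP−Pplat)] = 0.460 × [0.5×20.7 + 9.6] = 0.460 × 19.95 = 9.177 L·cmH2O.
Power = 21 × 9.177 = 192.72 L·cmH2O/min.
× 0.098 J/(L·cmH2O) → 18.887 J/min.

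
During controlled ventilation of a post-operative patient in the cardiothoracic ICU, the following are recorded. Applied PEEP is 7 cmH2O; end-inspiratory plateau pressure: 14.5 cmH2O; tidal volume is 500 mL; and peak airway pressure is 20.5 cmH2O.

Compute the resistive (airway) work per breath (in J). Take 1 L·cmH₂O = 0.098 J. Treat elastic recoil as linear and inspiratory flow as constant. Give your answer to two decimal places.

0.29

With constant inspiratory flow the resistive pressure is constant at PIP − Pplat = 20.5 − 14.5 = 6.0 cmH2O, so resistive work = 6.0 × 0.500 = 3.0 L·cmH2O.
× 0.098 J/(L·cmH2O) → 0.294 J.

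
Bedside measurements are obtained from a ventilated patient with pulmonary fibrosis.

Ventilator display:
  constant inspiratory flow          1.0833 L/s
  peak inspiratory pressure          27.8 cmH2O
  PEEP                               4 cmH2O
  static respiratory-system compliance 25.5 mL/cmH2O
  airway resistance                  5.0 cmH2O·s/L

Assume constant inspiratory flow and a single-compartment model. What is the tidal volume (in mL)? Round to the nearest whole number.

Equation of motion (constant flow): PIP = Vt/C + R·V̇ + PEEP.
Vt/C = PIP − R·V̇ − PEEP = 27.8 − 5.417 − 4 = 18.383 cmH2O.
Vt = C × 18.383 = 25.5 × 18.383 = 468.77 mL.

469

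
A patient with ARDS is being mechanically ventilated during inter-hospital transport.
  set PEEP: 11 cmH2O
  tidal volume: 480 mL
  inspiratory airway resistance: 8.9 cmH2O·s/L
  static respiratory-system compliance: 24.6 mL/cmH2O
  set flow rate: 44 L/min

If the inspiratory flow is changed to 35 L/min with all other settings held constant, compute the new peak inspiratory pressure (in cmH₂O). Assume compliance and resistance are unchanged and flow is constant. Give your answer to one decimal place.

Flow: 44 L/min ÷ 60 = 0.7333 L/s.
New flow: 35 L/min ÷ 60 = 0.5833 L/s.
PIP = Vt/C + R·V̇ + PEEP (constant-flow equation of motion).
Only the resistive term changes: ΔPIP = R × ΔV̇ = 8.9 × (0.5833 − 0.7333) = 8.9 × -0.15 = -1.335 cmH2O.
Original PIP = 480/24.6 + 8.9×0.7333 + 11 = 37.039 cmH2O; new PIP = 37.039 + (-1.335) = 35.704 cmH2O.

35.7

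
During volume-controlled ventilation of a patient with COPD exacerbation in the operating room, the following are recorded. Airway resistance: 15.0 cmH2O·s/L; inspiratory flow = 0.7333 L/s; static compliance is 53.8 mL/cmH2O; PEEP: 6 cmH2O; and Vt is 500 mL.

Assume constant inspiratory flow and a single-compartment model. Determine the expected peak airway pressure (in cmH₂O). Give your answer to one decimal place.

26.3

Equation of motion (constant flow): PIP = Vt/C + R·V̇ + PEEP.
PIP = 500/53.8 + 15.0×0.7333 + 6 = 9.294 + 11.0 + 6 = 26.294 cmH2O.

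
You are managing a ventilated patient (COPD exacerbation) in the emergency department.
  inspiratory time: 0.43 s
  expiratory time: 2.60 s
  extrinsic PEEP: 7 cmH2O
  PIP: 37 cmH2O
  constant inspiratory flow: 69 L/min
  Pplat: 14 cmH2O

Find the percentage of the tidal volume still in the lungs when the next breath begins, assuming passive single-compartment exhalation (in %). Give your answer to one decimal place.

Flow: 69 L/min ÷ 60 = 1.15 L/s.
Vt = flow × Ti = 1.15 L/s × 0.43 s × 1000 mL/L = 494.5 mL.
R = (PIP − Pplat)/V̇ = (37 − 14) / 1.15 = 23.0/1.15 = 20.0 cmH2O·s/L.
C = Vt/(Pplat − PEEP) = 494.5 / (14 − 7) = 494.5/7.0 = 70.643 mL/cmH2O.
τ = R × C = 20.0 × 0.07064 L/cmH2O = 1.413 s.
Fraction remaining at end-expiration = e^(−Te/τ) = e^(−2.60/1.413) = 0.1588 → 15.88%.

15.9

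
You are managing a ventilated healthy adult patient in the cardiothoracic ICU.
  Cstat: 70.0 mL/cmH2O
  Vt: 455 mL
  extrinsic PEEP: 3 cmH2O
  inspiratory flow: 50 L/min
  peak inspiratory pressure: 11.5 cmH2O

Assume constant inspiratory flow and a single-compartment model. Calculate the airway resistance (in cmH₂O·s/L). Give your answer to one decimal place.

2.4

Flow: 50 L/min ÷ 60 = 0.8333 L/s.
Equation of motion (constant flow): PIP = Vt/C + R·V̇ + PEEP.
R·V̇ = PIP − Vt/C − PEEP = 11.5 − 455/70.0 − 3 = 11.5 − 6.5 − 3 = 2.0 cmH2O.
R = 2.0 / 0.8333 = 2.4 cmH2O·s/L.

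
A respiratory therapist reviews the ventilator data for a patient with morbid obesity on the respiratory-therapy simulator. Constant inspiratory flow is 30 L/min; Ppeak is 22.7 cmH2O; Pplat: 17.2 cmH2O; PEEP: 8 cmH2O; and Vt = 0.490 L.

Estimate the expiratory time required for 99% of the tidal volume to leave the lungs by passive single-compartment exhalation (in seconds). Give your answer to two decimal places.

2.70

Flow: 30 L/min ÷ 60 = 0.5 L/s.
R = (PIP − Pplat)/V̇ = (22.7 − 17.2) / 0.5 = 5.5/0.5 = 11.0 cmH2O·s/L.
C = Vt/(Pplat − PEEP) = 490.0 / (17.2 − 8) = 490.0/9.2 = 53.261 mL/cmH2O.
τ = R × C = 11.0 × 0.05326 L/cmH2O = 0.5859 s.
t = −τ·ln(1 − 0.99) = −0.5859·ln(0.01) = 2.698 s.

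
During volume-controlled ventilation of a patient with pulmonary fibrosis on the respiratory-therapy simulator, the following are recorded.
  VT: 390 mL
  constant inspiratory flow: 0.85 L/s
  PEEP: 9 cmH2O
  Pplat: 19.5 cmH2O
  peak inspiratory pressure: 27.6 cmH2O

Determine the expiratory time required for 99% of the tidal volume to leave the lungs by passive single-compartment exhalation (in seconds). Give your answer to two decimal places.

1.63

R = (PIP − Pplat)/V̇ = (27.6 − 19.5) / 0.85 = 8.1/0.85 = 9.529 cmH2O·s/L.
C = Vt/(Pplat − PEEP) = 390.0 / (19.5 − 9) = 390.0/10.5 = 37.143 mL/cmH2O.
τ = R × C = 9.529 × 0.03714 L/cmH2O = 0.3539 s.
t = −τ·ln(1 − 0.99) = −0.3539·ln(0.01) = 1.63 s.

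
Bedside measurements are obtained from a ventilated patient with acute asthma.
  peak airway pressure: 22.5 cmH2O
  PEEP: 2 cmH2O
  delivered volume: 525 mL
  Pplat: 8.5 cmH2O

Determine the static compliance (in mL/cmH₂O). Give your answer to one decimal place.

Cstat = Vt / (Pplat − PEEP) = 525 / (8.5 − 2) = 525 / 6.5 = 80.769 mL/cmH2O.

80.8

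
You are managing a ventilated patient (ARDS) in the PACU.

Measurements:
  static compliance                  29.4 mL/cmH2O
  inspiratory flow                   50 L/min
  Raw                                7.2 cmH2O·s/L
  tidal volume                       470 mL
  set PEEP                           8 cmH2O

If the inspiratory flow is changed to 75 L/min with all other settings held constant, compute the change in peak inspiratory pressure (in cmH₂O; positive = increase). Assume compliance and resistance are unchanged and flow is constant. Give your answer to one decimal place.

Flow: 50 L/min ÷ 60 = 0.8333 L/s.
New flow: 75 L/min ÷ 60 = 1.25 L/s.
PIP = Vt/C + R·V̇ + PEEP (constant-flow equation of motion).
Only the resistive term changes: ΔPIP = R × ΔV̇ = 7.2 × (1.25 − 0.8333) = 7.2 × 0.4167 = 3.0 cmH2O.

3.0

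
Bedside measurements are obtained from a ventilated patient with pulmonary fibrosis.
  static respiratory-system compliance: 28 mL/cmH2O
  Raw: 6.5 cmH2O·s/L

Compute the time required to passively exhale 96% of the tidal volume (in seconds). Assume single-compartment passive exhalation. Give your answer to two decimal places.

τ = R × C = 6.5 × 28 mL/cmH2O = 6.5 × 0.028 L/cmH2O = 0.182 s.
Exhaled fraction f = 1 − e^(−t/τ) → t = −τ·ln(1 − f) = −0.182·ln(0.04) = 0.5858 s.

0.59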